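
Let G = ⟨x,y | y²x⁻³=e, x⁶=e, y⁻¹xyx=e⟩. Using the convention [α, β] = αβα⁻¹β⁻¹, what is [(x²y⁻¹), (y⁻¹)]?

[(x²y⁻¹), (y⁻¹)] = (x²y⁻¹)·(y⁻¹)·(x²y⁻¹)⁻¹·(y⁻¹)⁻¹.
  (x²y⁻¹) · (y⁻¹) = x⁵
  (x⁵) · (x²y) = xy
  (xy) · y = x⁴

Answer: x⁴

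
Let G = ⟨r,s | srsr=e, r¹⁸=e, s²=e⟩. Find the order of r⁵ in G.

Compute successive powers until reaching e:
  (r⁵)¹ = r⁵, (r⁵)² = r¹⁰, (r⁵)³ = r¹⁵, (r⁵)⁴ = r², (r⁵)⁵ = r⁷, (r⁵)⁶ = r¹², (r⁵)⁷ = r¹⁷, (r⁵)⁸ = r⁴, (r⁵)⁹ = r⁹, (r⁵)¹⁰ = r¹⁴, (r⁵)¹¹ = r, (r⁵)¹² = r⁶, (r⁵)¹³ = r¹¹, (r⁵)¹⁴ = r¹⁶, (r⁵)¹⁵ = r³, (r⁵)¹⁶ = r⁸, (r⁵)¹⁷ = r¹³, (r⁵)¹⁸ = e.
The smallest positive k with (r⁵)ᵏ = e is 18.

Answer: 18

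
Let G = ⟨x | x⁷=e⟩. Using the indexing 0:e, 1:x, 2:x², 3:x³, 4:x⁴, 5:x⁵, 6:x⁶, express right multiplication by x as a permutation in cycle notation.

(0 1 2 3 4 5 6)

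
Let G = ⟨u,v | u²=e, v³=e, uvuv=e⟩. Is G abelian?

u·v = uv but v·u = uv², so u·v ≠ v·u and G is not abelian.

Answer: No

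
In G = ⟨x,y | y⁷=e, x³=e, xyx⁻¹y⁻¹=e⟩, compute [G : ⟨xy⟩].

First find ord(xy) by computing successive powers:
  (xy)¹ = xy, (xy)² = x²y², (xy)³ = y³, (xy)⁴ = xy⁴, (xy)⁵ = x²y⁵, (xy)⁶ = y⁶, (xy)⁷ = x, (xy)⁸ = x²y, (xy)⁹ = y², (xy)¹⁰ = xy³, (xy)¹¹ = x²y⁴, (xy)¹² = y⁵, (xy)¹³ = xy⁶, (xy)¹⁴ = x², (xy)¹⁵ = y, (xy)¹⁶ = xy², (xy)¹⁷ = x²y³, (xy)¹⁸ = y⁴, (xy)¹⁹ = xy⁵, (xy)²⁰ = x²y⁶, (xy)²¹ = e.
So |⟨xy⟩| = ord(xy) = 21. With |G| = 21, by Lagrange [G : ⟨xy⟩] = 21/21 = 1.

Answer: 1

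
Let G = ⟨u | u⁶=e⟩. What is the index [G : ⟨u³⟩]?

First find ord(u³) by computing successive powers:
  (u³)¹ = u³, (u³)² = e.
So |⟨u³⟩| = ord(u³) = 2. With |G| = 6, by Lagrange [G : ⟨u³⟩] = 6/2 = 3.

Answer: 3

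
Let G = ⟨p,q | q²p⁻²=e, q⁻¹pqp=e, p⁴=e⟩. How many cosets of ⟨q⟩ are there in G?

First find ord(q) by computing successive powers:
  q¹ = q, q² = p², q³ = q⁻¹, q⁴ = e.
So |⟨q⟩| = ord(q) = 4. With |G| = 8, by Lagrange [G : ⟨q⟩] = 8/4 = 2.

Answer: 2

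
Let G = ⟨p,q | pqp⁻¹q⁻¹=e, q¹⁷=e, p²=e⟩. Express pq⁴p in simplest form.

Multiply left to right, reducing at each step:
  p · q⁴ = pq⁴
  (pq⁴) · p = q⁴

Answer: q⁴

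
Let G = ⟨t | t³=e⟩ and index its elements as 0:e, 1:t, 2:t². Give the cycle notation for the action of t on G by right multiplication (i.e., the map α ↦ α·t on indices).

(0 1 2)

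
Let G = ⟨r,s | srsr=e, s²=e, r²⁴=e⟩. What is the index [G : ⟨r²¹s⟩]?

First find ord(r²¹s) by computing successive powers:
  (r²¹s)¹ = r²¹s, (r²¹s)² = e.
So |⟨r²¹s⟩| = ord(r²¹s) = 2. With |G| = 48, by Lagrange [G : ⟨r²¹s⟩] = 48/2 = 24.

Answer: 24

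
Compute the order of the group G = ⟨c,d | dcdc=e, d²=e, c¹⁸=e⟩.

Enumerate words in the generators, reducing via the relations: the distinct elements are
  {c, d, e, cd, c², c³, c⁴, c⁵, c⁶, c⁷, c⁸, c⁹, c²d, c³d, c¹², c¹³, c¹¹, c¹⁰, c¹⁴, c¹⁵, c¹⁶, c¹⁷, c⁴d, c⁵d, c⁶d, c⁷d, c⁸d, c⁹d, c¹²d, c¹³d, c¹¹d, c¹⁰d, c¹⁴d, c¹⁵d, c¹⁶d, c¹⁷d}.
No further products give new elements, so |G| = 36.

Answer: 36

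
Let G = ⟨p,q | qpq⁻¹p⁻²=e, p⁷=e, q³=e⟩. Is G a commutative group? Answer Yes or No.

p·q = pq but q·p = p²q, so p·q ≠ q·p and G is not abelian.

Answer: No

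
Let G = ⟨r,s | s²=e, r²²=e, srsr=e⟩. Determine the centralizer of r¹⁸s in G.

⟨r¹⁸s⟩ ⊆ C_G(r¹⁸s) since powers of r¹⁸s commute with r¹⁸s; so |C_G(r¹⁸s)| ≥ |⟨r¹⁸s⟩| = 2.
By orbit–stabilizer, |C_G(r¹⁸s)| = |G| / |conj. class of r¹⁸s| = 44 / 11 = 4.
The 4 elements commuting with r¹⁸s are {e, r¹¹, r⁷s, r¹⁸s}.

Answer: {e, r¹¹, r⁷s, r¹⁸s}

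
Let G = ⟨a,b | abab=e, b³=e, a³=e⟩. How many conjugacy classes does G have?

The conjugacy classes (representative and size) are:
  [e] (size 1), [ba²] (size 4), [b²a] (size 4), [a²b²] (size 3).
Class equation: 1 + 4 + 4 + 3 = 12 = |G|. So G has 4 conjugacy classes.

Answer: 4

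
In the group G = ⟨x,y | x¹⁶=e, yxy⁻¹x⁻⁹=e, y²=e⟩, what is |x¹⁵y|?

Compute successive powers until reaching e:
  (x¹⁵y)¹ = x¹⁵y, (x¹⁵y)² = x⁶, (x¹⁵y)³ = x⁵y, (x¹⁵y)⁴ = x¹², (x¹⁵y)⁵ = x¹¹y, (x¹⁵y)⁶ = x², (x¹⁵y)⁷ = xy, (x¹⁵y)⁸ = x⁸, (x¹⁵y)⁹ = x⁷y, (x¹⁵y)¹⁰ = x¹⁴, (x¹⁵y)¹¹ = x¹³y, (x¹⁵y)¹² = x⁴, (x¹⁵y)¹³ = x³y, (x¹⁵y)¹⁴ = x¹⁰, (x¹⁵y)¹⁵ = x⁹y, (x¹⁵y)¹⁶ = e.
The smallest positive k with (x¹⁵y)ᵏ = e is 16.

Answer: 16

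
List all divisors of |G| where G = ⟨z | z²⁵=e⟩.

|G| = 25 = 5². By Lagrange's theorem the order of any subgroup divides 25; the divisors of 25 are 1, 5, 25.

Answer: 1, 5, 25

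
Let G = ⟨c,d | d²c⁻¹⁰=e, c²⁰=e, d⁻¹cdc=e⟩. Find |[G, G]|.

G' = [G, G] is generated by all commutators. The generator-pair commutators are: [c, d] = c².
The subgroup they normally generate is {e, c², c⁴, c⁶, c⁸, c¹⁰, c¹², c¹⁴, c¹⁶, c¹⁸}, of order 10.
Check: |G/G'| = 40/10 = 4 is the order of the abelianisation.

Answer: 10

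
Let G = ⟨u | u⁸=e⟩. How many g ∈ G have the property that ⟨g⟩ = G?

G is cyclic of order 8. An element generates G iff its order is 8, and a cyclic group of order 8 has exactly φ(8) = 4 such elements.

Answer: 4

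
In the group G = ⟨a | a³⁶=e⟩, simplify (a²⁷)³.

Compute successive powers of (a²⁷), reducing at each step:
  (a²⁷)²: (a²⁷) · a²⁷ = a¹⁸
  (a²⁷)³: (a¹⁸) · a²⁷ = a⁹

Answer: a⁹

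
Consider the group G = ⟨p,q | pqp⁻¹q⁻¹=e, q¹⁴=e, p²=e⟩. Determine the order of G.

Enumerate words in the generators, reducing via the relations: the distinct elements are
  {e, p, q, pq, q², q³, q⁴, q⁵, q⁶, q⁷, q⁸, q⁹, pq², pq³, pq⁴, pq⁵, pq⁶, pq⁷, pq⁸, pq⁹, q¹², q¹³, q¹¹, q¹⁰, pq¹², pq¹³, pq¹¹, pq¹⁰}.
No further products give new elements, so |G| = 28.

Answer: 28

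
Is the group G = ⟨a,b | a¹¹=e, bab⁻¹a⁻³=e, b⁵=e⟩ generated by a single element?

Every cyclic group is abelian. But a·b = ab while b·a = a³b, so a·b ≠ b·a and G is not abelian. Hence G is not cyclic.

Answer: No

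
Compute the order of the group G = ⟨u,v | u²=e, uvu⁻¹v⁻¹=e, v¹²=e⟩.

Enumerate words in the generators, reducing via the relations: the distinct elements are
  {e, u, v, uv, v², v³, v⁴, v⁵, v⁶, v⁷, v⁸, v⁹, uv², uv³, uv⁴, uv⁵, uv⁶, uv⁷, uv⁸, uv⁹, v¹¹, v¹⁰, uv¹¹, uv¹⁰}.
No further products give new elements, so |G| = 24.

Answer: 24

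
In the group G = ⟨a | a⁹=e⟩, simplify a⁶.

Compute successive powers of a, reducing at each step:
  a²: a · a = a²
  a³: (a²) · a = a³
  a⁴: (a³) · a = a⁴
  a⁵: (a⁴) · a = a⁵
  a⁶: (a⁵) · a = a⁶

Answer: a⁶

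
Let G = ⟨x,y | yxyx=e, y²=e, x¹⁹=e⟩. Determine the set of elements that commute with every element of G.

An element z ∈ Z(G) iff z commutes with every generator.
For example e is central: e·x = x = x·e; e·y = y = y·e.
Whereas x ∉ Z(G) since x·y = xy ≠ x¹⁸y = y·x.
Checking each of the 38 elements this way gives Z(G) = {e}, of order 1.

Answer: {e}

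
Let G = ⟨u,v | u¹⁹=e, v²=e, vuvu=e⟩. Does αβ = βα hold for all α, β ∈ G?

u·v = uv but v·u = u¹⁸v, so u·v ≠ v·u and G is not abelian.

Answer: No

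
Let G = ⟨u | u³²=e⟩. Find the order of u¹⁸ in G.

Compute successive powers until reaching e:
  (u¹⁸)¹ = u¹⁸, (u¹⁸)² = u⁴, (u¹⁸)³ = u²², (u¹⁸)⁴ = u⁸, (u¹⁸)⁵ = u²⁶, (u¹⁸)⁶ = u¹², (u¹⁸)⁷ = u³⁰, (u¹⁸)⁸ = u¹⁶, (u¹⁸)⁹ = u², (u¹⁸)¹⁰ = u²⁰, (u¹⁸)¹¹ = u⁶, (u¹⁸)¹² = u²⁴, (u¹⁸)¹³ = u¹⁰, (u¹⁸)¹⁴ = u²⁸, (u¹⁸)¹⁵ = u¹⁴, (u¹⁸)¹⁶ = e.
The smallest positive k with (u¹⁸)ᵏ = e is 16.

Answer: 16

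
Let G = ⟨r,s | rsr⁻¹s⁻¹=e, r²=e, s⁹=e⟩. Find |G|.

Enumerate words in the generators, reducing via the relations: the distinct elements are
  {e, r, s, rs, s², s³, s⁴, s⁵, s⁶, s⁷, s⁸, rs², rs³, rs⁴, rs⁵, rs⁶, rs⁷, rs⁸}.
No further products give new elements, so |G| = 18.

Answer: 18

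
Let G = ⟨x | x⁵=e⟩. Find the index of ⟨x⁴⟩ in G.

First find ord(x⁴) by computing successive powers:
  (x⁴)¹ = x⁴, (x⁴)² = x³, (x⁴)³ = x², (x⁴)⁴ = x, (x⁴)⁵ = e.
So |⟨x⁴⟩| = ord(x⁴) = 5. With |G| = 5, by Lagrange [G : ⟨x⁴⟩] = 5/5 = 1.

Answer: 1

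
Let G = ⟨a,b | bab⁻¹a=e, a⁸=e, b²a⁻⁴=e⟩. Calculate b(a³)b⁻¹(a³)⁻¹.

[b, (a³)] = b·(a³)·b⁻¹·(a³)⁻¹.
  b · (a³) = ab⁻¹
  (ab⁻¹) · (b⁻¹) = a⁵
  (a⁵) · (a⁵) = a²

Answer: a²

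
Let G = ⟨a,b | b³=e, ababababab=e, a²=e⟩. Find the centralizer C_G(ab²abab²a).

⟨ab²abab²a⟩ ⊆ C_G(ab²abab²a) since powers of ab²abab²a commute with ab²abab²a; so |C_G(ab²abab²a)| ≥ |⟨ab²abab²a⟩| = 5.
By orbit–stabilizer, |C_G(ab²abab²a)| = |G| / |conj. class of ab²abab²a| = 60 / 12 = 5.
The 5 elements commuting with ab²abab²a are {e, ababa, ab²ab²a, abab²aba, ab²abab²a}.

Answer: {e, ababa, ab²ab²a, abab²aba, ab²abab²a}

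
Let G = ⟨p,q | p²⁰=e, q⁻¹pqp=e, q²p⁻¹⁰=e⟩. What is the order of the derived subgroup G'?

G' = [G, G] is generated by all commutators. The generator-pair commutators are: [p, q] = p².
The subgroup they normally generate is {e, p², p⁴, p⁶, p⁸, p¹⁰, p¹², p¹⁴, p¹⁶, p¹⁸}, of order 10.
Check: |G/G'| = 40/10 = 4 is the order of the abelianisation.

Answer: 10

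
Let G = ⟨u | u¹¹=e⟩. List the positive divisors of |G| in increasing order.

|G| = 11 = 11. By Lagrange's theorem the order of any subgroup divides 11; the divisors of 11 are 1, 11.

Answer: 1, 11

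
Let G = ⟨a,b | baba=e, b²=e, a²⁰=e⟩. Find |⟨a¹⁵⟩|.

|⟨a¹⁵⟩| equals the order of a¹⁵. Compute successive powers until reaching e:
  (a¹⁵)¹ = a¹⁵, (a¹⁵)² = a¹⁰, (a¹⁵)³ = a⁵, (a¹⁵)⁴ = e.
The smallest positive k with (a¹⁵)ᵏ = e is 4, so |⟨a¹⁵⟩| = 4.

Answer: 4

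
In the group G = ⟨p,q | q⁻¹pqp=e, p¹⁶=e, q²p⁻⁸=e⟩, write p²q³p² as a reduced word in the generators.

Multiply left to right, reducing at each step:
  (p²) · q³ = p²q⁻¹
  (p²q⁻¹) · p² = q⁻¹

Answer: q⁻¹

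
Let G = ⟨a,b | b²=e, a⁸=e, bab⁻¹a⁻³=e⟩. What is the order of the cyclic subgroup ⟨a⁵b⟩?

|⟨a⁵b⟩| equals the order of a⁵b. Compute successive powers until reaching e:
  (a⁵b)¹ = a⁵b, (a⁵b)² = a⁴, (a⁵b)³ = ab, (a⁵b)⁴ = e.
The smallest positive k with (a⁵b)ᵏ = e is 4, so |⟨a⁵b⟩| = 4.

Answer: 4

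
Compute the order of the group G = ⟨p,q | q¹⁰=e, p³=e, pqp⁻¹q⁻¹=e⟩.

Enumerate words in the generators, reducing via the relations: the distinct elements are
  {e, p, q, pq, p², q², q³, q⁴, q⁵, q⁶, q⁷, q⁸, q⁹, pq², pq³, pq⁴, pq⁵, pq⁶, pq⁷, pq⁸, pq⁹, p²q, p²q², p²q³, p²q⁴, p²q⁵, p²q⁶, p²q⁷, p²q⁸, p²q⁹}.
No further products give new elements, so |G| = 30.

Answer: 30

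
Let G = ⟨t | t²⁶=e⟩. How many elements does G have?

G is generated by a single element, so G is cyclic. The relator gives t²⁶ = e and no smaller power is forced to be e, so the 26 powers {e, t, t², t³, t⁴, t⁵, t⁶, t⁷, t⁸, t⁹, t²², t²³, t²¹, t²⁰, t²⁴, t²⁵, t¹², t¹³, t¹¹, t¹⁰, t¹⁴, t¹⁵, t¹⁶, t¹⁷, t¹⁸, t¹⁹} are distinct. Hence |G| = 26.

Answer: 26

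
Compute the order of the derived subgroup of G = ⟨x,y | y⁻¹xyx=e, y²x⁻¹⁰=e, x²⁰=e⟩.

G' = [G, G] is generated by all commutators. The generator-pair commutators are: [x, y] = x².
The subgroup they normally generate is {e, x², x⁴, x⁶, x⁸, x¹⁰, x¹², x¹⁴, x¹⁶, x¹⁸}, of order 10.
Check: |G/G'| = 40/10 = 4 is the order of the abelianisation.

Answer: 10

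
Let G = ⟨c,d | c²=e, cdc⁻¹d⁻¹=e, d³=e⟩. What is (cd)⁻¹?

The order of (cd) is 6 (smallest k with (cd)ᵏ = e), so (cd)⁻¹ = (cd)⁵ = cd².
Check: (cd) · (cd²) → (cd) · c = d;   d · d² = e, giving e as required.

Answer: cd²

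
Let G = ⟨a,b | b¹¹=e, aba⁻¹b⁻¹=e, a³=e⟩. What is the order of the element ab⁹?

Compute successive powers until reaching e:
  (ab⁹)¹ = ab⁹, (ab⁹)² = a²b⁷, (ab⁹)³ = b⁵, (ab⁹)⁴ = ab³, (ab⁹)⁵ = a²b, (ab⁹)⁶ = b¹⁰, (ab⁹)⁷ = ab⁸, (ab⁹)⁸ = a²b⁶, (ab⁹)⁹ = b⁴, (ab⁹)¹⁰ = ab², (ab⁹)¹¹ = a², (ab⁹)¹² = b⁹, (ab⁹)¹³ = ab⁷, (ab⁹)¹⁴ = a²b⁵, (ab⁹)¹⁵ = b³, (ab⁹)¹⁶ = ab, (ab⁹)¹⁷ = a²b¹⁰, (ab⁹)¹⁸ = b⁸, (ab⁹)¹⁹ = ab⁶, (ab⁹)²⁰ = a²b⁴, (ab⁹)²¹ = b², (ab⁹)²² = a, (ab⁹)²³ = a²b⁹, (ab⁹)²⁴ = b⁷, (ab⁹)²⁵ = ab⁵, (ab⁹)²⁶ = a²b³, (ab⁹)²⁷ = b, (ab⁹)²⁸ = ab¹⁰, (ab⁹)²⁹ = a²b⁸, (ab⁹)³⁰ = b⁶, (ab⁹)³¹ = ab⁴, (ab⁹)³² = a²b², (ab⁹)³³ = e.
The smallest positive k with (ab⁹)ᵏ = e is 33.

Answer: 33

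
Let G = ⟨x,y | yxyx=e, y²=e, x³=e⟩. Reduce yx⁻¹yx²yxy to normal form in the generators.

Multiply left to right, reducing at each step:
  y · x⁻¹ = xy
  (xy) · y = x
  x · x² = e
  e · y = y
  y · x = x²y
  (x²y) · y = x²

Answer: x²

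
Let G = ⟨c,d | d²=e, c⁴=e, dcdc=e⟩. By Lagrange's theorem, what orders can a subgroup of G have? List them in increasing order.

|G| = 8 = 2³. By Lagrange's theorem the order of any subgroup divides 8; the divisors of 8 are 1, 2, 4, 8.

Answer: 1, 2, 4, 8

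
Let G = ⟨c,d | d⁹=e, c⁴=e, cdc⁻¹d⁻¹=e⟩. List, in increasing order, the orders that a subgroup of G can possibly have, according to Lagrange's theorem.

|G| = 36 = 2² · 3². By Lagrange's theorem the order of any subgroup divides 36; the divisors of 36 are 1, 2, 3, 4, 6, 9, 12, 18, 36.

Answer: 1, 2, 3, 4, 6, 9, 12, 18, 36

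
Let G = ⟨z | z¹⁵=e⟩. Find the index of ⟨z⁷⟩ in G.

First find ord(z⁷) by computing successive powers:
  (z⁷)¹ = z⁷, (z⁷)² = z¹⁴, (z⁷)³ = z⁶, (z⁷)⁴ = z¹³, (z⁷)⁵ = z⁵, (z⁷)⁶ = z¹², (z⁷)⁷ = z⁴, (z⁷)⁸ = z¹¹, (z⁷)⁹ = z³, (z⁷)¹⁰ = z¹⁰, (z⁷)¹¹ = z², (z⁷)¹² = z⁹, (z⁷)¹³ = z, (z⁷)¹⁴ = z⁸, (z⁷)¹⁵ = e.
So |⟨z⁷⟩| = ord(z⁷) = 15. With |G| = 15, by Lagrange [G : ⟨z⁷⟩] = 15/15 = 1.

Answer: 1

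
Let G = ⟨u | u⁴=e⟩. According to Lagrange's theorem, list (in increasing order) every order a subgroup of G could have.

|G| = 4 = 2². By Lagrange's theorem the order of any subgroup divides 4; the divisors of 4 are 1, 2, 4.

Answer: 1, 2, 4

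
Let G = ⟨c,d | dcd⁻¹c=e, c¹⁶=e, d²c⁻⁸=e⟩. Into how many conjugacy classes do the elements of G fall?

The conjugacy classes (representative and size) are:
  [e] (size 1), [c] (size 2), [c¹⁴] (size 2), [c¹³] (size 2), [c¹²] (size 2), [c⁵] (size 2), [c¹⁰] (size 2), [c⁷] (size 2), [c⁸] (size 1), [d⁻¹] (size 8), [c⁷d⁻¹] (size 8).
Class equation: 1 + 2 + 2 + 2 + 2 + 2 + 2 + 2 + 1 + 8 + 8 = 32 = |G|. So G has 11 conjugacy classes.

Answer: 11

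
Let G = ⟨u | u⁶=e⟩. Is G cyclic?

|G| = 6. The element u has order 6 (its powers give 6 distinct elements), so ⟨u⟩ = G and G is cyclic.

Answer: Yes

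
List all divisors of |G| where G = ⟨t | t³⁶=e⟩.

|G| = 36 = 2² · 3². By Lagrange's theorem the order of any subgroup divides 36; the divisors of 36 are 1, 2, 3, 4, 6, 9, 12, 18, 36.

Answer: 1, 2, 3, 4, 6, 9, 12, 18, 36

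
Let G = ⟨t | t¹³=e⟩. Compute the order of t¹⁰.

Compute successive powers until reaching e:
  (t¹⁰)¹ = t¹⁰, (t¹⁰)² = t⁷, (t¹⁰)³ = t⁴, (t¹⁰)⁴ = t, (t¹⁰)⁵ = t¹¹, (t¹⁰)⁶ = t⁸, (t¹⁰)⁷ = t⁵, (t¹⁰)⁸ = t², (t¹⁰)⁹ = t¹², (t¹⁰)¹⁰ = t⁹, (t¹⁰)¹¹ = t⁶, (t¹⁰)¹² = t³, (t¹⁰)¹³ = e.
The smallest positive k with (t¹⁰)ᵏ = e is 13.

Answer: 13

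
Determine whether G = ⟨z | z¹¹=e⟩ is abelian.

G has a single generator, so G is cyclic and hence abelian.

Answer: Yes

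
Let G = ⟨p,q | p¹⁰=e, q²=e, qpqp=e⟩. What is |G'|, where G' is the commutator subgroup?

G' = [G, G] is generated by all commutators. The generator-pair commutators are: [p, q] = p².
The subgroup they normally generate is {e, p², p⁴, p⁶, p⁸}, of order 5.
Check: |G/G'| = 20/5 = 4 is the order of the abelianisation.

Answer: 5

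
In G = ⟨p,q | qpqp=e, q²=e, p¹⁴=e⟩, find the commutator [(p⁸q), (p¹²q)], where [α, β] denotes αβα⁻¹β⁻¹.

[(p⁸q), (p¹²q)] = (p⁸q)·(p¹²q)·(p⁸q)⁻¹·(p¹²q)⁻¹.
  (p⁸q) · (p¹²q) = p¹⁰
  (p¹⁰) · (p⁸q) = p⁴q
  (p⁴q) · (p¹²q) = p⁶

Answer: p⁶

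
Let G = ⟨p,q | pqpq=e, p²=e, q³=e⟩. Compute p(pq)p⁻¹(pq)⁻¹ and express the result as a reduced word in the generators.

[p, (pq)] = p·(pq)·p⁻¹·(pq)⁻¹.
  p · (pq) = q
  q · p = pq²
  (pq²) · (pq) = q²

Answer: q²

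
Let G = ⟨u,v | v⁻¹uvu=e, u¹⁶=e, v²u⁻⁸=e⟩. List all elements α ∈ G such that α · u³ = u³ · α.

⟨u³⟩ ⊆ C_G(u³) since powers of u³ commute with u³; so |C_G(u³)| ≥ |⟨u³⟩| = 16.
By orbit–stabilizer, |C_G(u³)| = |G| / |conj. class of u³| = 32 / 2 = 16.
The 16 elements commuting with u³ are {e, u, u², u³, u⁴, u⁵, u⁶, u⁷, u⁸, u⁹, u¹⁰, u¹¹, u¹², u¹³, u¹⁴, u¹⁵}.

Answer: {e, u, u², u³, u⁴, u⁵, u⁶, u⁷, u⁸, u⁹, u¹⁰, u¹¹, u¹², u¹³, u¹⁴, u¹⁵}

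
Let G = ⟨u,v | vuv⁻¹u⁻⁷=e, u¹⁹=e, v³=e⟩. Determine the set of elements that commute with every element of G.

An element z ∈ Z(G) iff z commutes with every generator.
For example e is central: e·u = u = u·e; e·v = v = v·e.
Whereas u ∉ Z(G) since u·v = uv ≠ u⁷v = v·u.
Checking each of the 57 elements this way gives Z(G) = {e}, of order 1.

Answer: {e}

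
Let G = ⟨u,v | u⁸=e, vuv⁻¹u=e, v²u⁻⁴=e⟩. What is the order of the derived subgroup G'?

G' = [G, G] is generated by all commutators. The generator-pair commutators are: [u, v] = u².
The subgroup they normally generate is {e, u², u⁴, u⁶}, of order 4.
Check: |G/G'| = 16/4 = 4 is the order of the abelianisation.

Answer: 4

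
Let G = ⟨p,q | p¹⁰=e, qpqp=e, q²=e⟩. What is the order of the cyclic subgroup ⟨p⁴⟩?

|⟨p⁴⟩| equals the order of p⁴. Compute successive powers until reaching e:
  (p⁴)¹ = p⁴, (p⁴)² = p⁸, (p⁴)³ = p², (p⁴)⁴ = p⁶, (p⁴)⁵ = e.
The smallest positive k with (p⁴)ᵏ = e is 5, so |⟨p⁴⟩| = 5.

Answer: 5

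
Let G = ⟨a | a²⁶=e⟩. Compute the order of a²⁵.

Compute successive powers until reaching e:
  (a²⁵)¹ = a²⁵, (a²⁵)² = a²⁴, (a²⁵)³ = a²³, (a²⁵)⁴ = a²², (a²⁵)⁵ = a²¹, (a²⁵)⁶ = a²⁰, (a²⁵)⁷ = a¹⁹, (a²⁵)⁸ = a¹⁸, (a²⁵)⁹ = a¹⁷, (a²⁵)¹⁰ = a¹⁶, (a²⁵)¹¹ = a¹⁵, (a²⁵)¹² = a¹⁴, (a²⁵)¹³ = a¹³, (a²⁵)¹⁴ = a¹², (a²⁵)¹⁵ = a¹¹, (a²⁵)¹⁶ = a¹⁰, (a²⁵)¹⁷ = a⁹, (a²⁵)¹⁸ = a⁸, (a²⁵)¹⁹ = a⁷, (a²⁵)²⁰ = a⁶, (a²⁵)²¹ = a⁵, (a²⁵)²² = a⁴, (a²⁵)²³ = a³, (a²⁵)²⁴ = a², (a²⁵)²⁵ = a, (a²⁵)²⁶ = e.
The smallest positive k with (a²⁵)ᵏ = e is 26.

Answer: 26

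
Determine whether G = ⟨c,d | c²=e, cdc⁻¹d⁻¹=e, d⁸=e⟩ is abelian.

Each pair of generators commutes: c·d = cd = d·c. Since the generators pairwise commute, every element of G commutes with every other, so G is abelian.

Answer: Yes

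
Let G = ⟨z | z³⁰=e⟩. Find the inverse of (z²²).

The order of (z²²) is 15 (smallest k with (z²²)ᵏ = e), so (z²²)⁻¹ = (z²²)¹⁴ = z⁸.
Check: (z²²) · (z⁸) → (z²²) · z⁸ = e, giving e as required.

Answer: z⁸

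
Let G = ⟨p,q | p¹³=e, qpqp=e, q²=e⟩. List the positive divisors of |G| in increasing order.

|G| = 26 = 2 · 13. By Lagrange's theorem the order of any subgroup divides 26; the divisors of 26 are 1, 2, 13, 26.

Answer: 1, 2, 13, 26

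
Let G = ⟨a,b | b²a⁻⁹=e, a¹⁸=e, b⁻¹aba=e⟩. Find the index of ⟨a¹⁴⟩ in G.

First find ord(a¹⁴) by computing successive powers:
  (a¹⁴)¹ = a¹⁴, (a¹⁴)² = a¹⁰, (a¹⁴)³ = a⁶, (a¹⁴)⁴ = a², (a¹⁴)⁵ = a¹⁶, (a¹⁴)⁶ = a¹², (a¹⁴)⁷ = a⁸, (a¹⁴)⁸ = a⁴, (a¹⁴)⁹ = e.
So |⟨a¹⁴⟩| = ord(a¹⁴) = 9. With |G| = 36, by Lagrange [G : ⟨a¹⁴⟩] = 36/9 = 4.

Answer: 4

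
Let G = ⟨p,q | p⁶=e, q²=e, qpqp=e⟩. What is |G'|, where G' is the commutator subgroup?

G' = [G, G] is generated by all commutators. The generator-pair commutators are: [p, q] = p².
The subgroup they normally generate is {e, p², p⁴}, of order 3.
Check: |G/G'| = 12/3 = 4 is the order of the abelianisation.

Answer: 3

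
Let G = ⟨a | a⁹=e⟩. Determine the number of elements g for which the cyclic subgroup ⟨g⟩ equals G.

G is cyclic of order 9. An element generates G iff its order is 9, and a cyclic group of order 9 has exactly φ(9) = 6 such elements.

Answer: 6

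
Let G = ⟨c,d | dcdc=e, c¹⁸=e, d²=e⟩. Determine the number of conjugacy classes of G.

The conjugacy classes (representative and size) are:
  [e] (size 1), [c] (size 2), [c²] (size 2), [c³] (size 2), [c¹⁴] (size 2), [c⁵] (size 2), [c¹²] (size 2), [c⁷] (size 2), [c¹⁰] (size 2), [c⁹] (size 1), [c¹⁰d] (size 9), [cd] (size 9).
Class equation: 1 + 2 + 2 + 2 + 2 + 2 + 2 + 2 + 2 + 1 + 9 + 9 = 36 = |G|. So G has 12 conjugacy classes.

Answer: 12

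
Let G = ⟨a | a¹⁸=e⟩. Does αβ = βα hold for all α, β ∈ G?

G has a single generator, so G is cyclic and hence abelian.

Answer: Yes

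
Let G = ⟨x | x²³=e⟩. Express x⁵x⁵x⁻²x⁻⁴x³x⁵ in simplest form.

Multiply left to right, reducing at each step:
  (x⁵) · x⁵ = x¹⁰
  (x¹⁰) · x⁻² = x⁸
  (x⁸) · x⁻⁴ = x⁴
  (x⁴) · x³ = x⁷
  (x⁷) · x⁵ = x¹²

Answer: x¹²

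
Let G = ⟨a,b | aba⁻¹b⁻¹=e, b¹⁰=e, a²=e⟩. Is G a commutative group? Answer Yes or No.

Each pair of generators commutes: a·b = ab = b·a. Since the generators pairwise commute, every element of G commutes with every other, so G is abelian.

Answer: Yes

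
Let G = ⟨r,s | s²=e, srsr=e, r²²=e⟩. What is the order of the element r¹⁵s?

Compute successive powers until reaching e:
  (r¹⁵s)¹ = r¹⁵s, (r¹⁵s)² = e.
The smallest positive k with (r¹⁵s)ᵏ = e is 2.

Answer: 2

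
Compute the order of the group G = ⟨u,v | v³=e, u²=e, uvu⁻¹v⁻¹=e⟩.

Enumerate words in the generators, reducing via the relations: the distinct elements are
  {e, u, v, uv, v², uv²}.
No further products give new elements, so |G| = 6.

Answer: 6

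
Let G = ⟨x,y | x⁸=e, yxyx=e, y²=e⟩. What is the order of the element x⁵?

Compute successive powers until reaching e:
  (x⁵)¹ = x⁵, (x⁵)² = x², (x⁵)³ = x⁷, (x⁵)⁴ = x⁴, (x⁵)⁵ = x, (x⁵)⁶ = x⁶, (x⁵)⁷ = x³, (x⁵)⁸ = e.
The smallest positive k with (x⁵)ᵏ = e is 8.

Answer: 8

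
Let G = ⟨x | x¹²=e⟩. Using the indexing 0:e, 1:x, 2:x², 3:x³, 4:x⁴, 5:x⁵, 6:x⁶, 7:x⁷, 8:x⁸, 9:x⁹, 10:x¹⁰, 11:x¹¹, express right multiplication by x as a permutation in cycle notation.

(0 1 2 3 4 5 6 7 8 9 10 11)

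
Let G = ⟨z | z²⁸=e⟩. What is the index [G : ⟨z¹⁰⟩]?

First find ord(z¹⁰) by computing successive powers:
  (z¹⁰)¹ = z¹⁰, (z¹⁰)² = z²⁰, (z¹⁰)³ = z², (z¹⁰)⁴ = z¹², (z¹⁰)⁵ = z²², (z¹⁰)⁶ = z⁴, (z¹⁰)⁷ = z¹⁴, (z¹⁰)⁸ = z²⁴, (z¹⁰)⁹ = z⁶, (z¹⁰)¹⁰ = z¹⁶, (z¹⁰)¹¹ = z²⁶, (z¹⁰)¹² = z⁸, (z¹⁰)¹³ = z¹⁸, (z¹⁰)¹⁴ = e.
So |⟨z¹⁰⟩| = ord(z¹⁰) = 14. With |G| = 28, by Lagrange [G : ⟨z¹⁰⟩] = 28/14 = 2.

Answer: 2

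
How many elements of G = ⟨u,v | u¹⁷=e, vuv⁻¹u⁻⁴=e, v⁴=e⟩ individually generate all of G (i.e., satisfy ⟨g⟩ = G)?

⟨g⟩ = G would require ord(g) = |G| = 68, but the maximum element order in G is 17 < 68. So G is not cyclic and no single element generates it: the count is 0.

Answer: 0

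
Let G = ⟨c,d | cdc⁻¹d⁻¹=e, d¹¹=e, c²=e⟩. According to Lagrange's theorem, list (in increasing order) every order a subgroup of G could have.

|G| = 22 = 2 · 11. By Lagrange's theorem the order of any subgroup divides 22; the divisors of 22 are 1, 2, 11, 22.

Answer: 1, 2, 11, 22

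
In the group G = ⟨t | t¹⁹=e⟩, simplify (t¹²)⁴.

Compute successive powers of (t¹²), reducing at each step:
  (t¹²)²: (t¹²) · t¹² = t⁵
  (t¹²)³: (t⁵) · t¹² = t¹⁷
  (t¹²)⁴: (t¹⁷) · t¹² = t¹⁰

Answer: t¹⁰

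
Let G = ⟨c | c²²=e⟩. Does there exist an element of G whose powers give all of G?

|G| = 22. The element c has order 22 (its powers give 22 distinct elements), so ⟨c⟩ = G and G is cyclic.

Answer: Yes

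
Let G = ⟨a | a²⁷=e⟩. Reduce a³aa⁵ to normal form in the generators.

Multiply left to right, reducing at each step:
  (a³) · a = a⁴
  (a⁴) · a⁵ = a⁹

Answer: a⁹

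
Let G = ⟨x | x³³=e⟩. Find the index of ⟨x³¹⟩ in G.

First find ord(x³¹) by computing successive powers:
  (x³¹)¹ = x³¹, (x³¹)² = x²⁹, (x³¹)³ = x²⁷, (x³¹)⁴ = x²⁵, (x³¹)⁵ = x²³, (x³¹)⁶ = x²¹, (x³¹)⁷ = x¹⁹, (x³¹)⁸ = x¹⁷, (x³¹)⁹ = x¹⁵, (x³¹)¹⁰ = x¹³, (x³¹)¹¹ = x¹¹, (x³¹)¹² = x⁹, (x³¹)¹³ = x⁷, (x³¹)¹⁴ = x⁵, (x³¹)¹⁵ = x³, (x³¹)¹⁶ = x, (x³¹)¹⁷ = x³², (x³¹)¹⁸ = x³⁰, (x³¹)¹⁹ = x²⁸, (x³¹)²⁰ = x²⁶, (x³¹)²¹ = x²⁴, (x³¹)²² = x²², (x³¹)²³ = x²⁰, (x³¹)²⁴ = x¹⁸, (x³¹)²⁵ = x¹⁶, (x³¹)²⁶ = x¹⁴, (x³¹)²⁷ = x¹², (x³¹)²⁸ = x¹⁰, (x³¹)²⁹ = x⁸, (x³¹)³⁰ = x⁶, (x³¹)³¹ = x⁴, (x³¹)³² = x², (x³¹)³³ = e.
So |⟨x³¹⟩| = ord(x³¹) = 33. With |G| = 33, by Lagrange [G : ⟨x³¹⟩] = 33/33 = 1.

Answer: 1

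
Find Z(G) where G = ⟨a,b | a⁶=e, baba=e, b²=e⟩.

An element z ∈ Z(G) iff z commutes with every generator.
For example a³ is central: (a³)·a = a⁴ = a·(a³); (a³)·b = a³b = b·(a³).
Whereas a ∉ Z(G) since a·b = ab ≠ a⁵b = b·a.
Checking each of the 12 elements this way gives Z(G) = {e, a³}, of order 2.

Answer: {e, a³}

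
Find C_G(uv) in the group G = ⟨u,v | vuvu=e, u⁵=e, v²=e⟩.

⟨uv⟩ ⊆ C_G(uv) since powers of uv commute with uv; so |C_G(uv)| ≥ |⟨uv⟩| = 2.
By orbit–stabilizer, |C_G(uv)| = |G| / |conj. class of uv| = 10 / 5 = 2.
The 2 elements commuting with uv are {e, uv}.

Answer: {e, uv}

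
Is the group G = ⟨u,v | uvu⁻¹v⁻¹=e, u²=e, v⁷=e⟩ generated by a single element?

|G| = 14. The element uv has order 14 (its powers give 14 distinct elements), so ⟨uv⟩ = G and G is cyclic.

Answer: Yes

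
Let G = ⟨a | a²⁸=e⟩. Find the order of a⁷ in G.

Compute successive powers until reaching e:
  (a⁷)¹ = a⁷, (a⁷)² = a¹⁴, (a⁷)³ = a²¹, (a⁷)⁴ = e.
The smallest positive k with (a⁷)ᵏ = e is 4.

Answer: 4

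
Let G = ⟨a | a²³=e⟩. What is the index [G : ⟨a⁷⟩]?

First find ord(a⁷) by computing successive powers:
  (a⁷)¹ = a⁷, (a⁷)² = a¹⁴, (a⁷)³ = a²¹, (a⁷)⁴ = a⁵, (a⁷)⁵ = a¹², (a⁷)⁶ = a¹⁹, (a⁷)⁷ = a³, (a⁷)⁸ = a¹⁰, (a⁷)⁹ = a¹⁷, (a⁷)¹⁰ = a, (a⁷)¹¹ = a⁸, (a⁷)¹² = a¹⁵, (a⁷)¹³ = a²², (a⁷)¹⁴ = a⁶, (a⁷)¹⁵ = a¹³, (a⁷)¹⁶ = a²⁰, (a⁷)¹⁷ = a⁴, (a⁷)¹⁸ = a¹¹, (a⁷)¹⁹ = a¹⁸, (a⁷)²⁰ = a², (a⁷)²¹ = a⁹, (a⁷)²² = a¹⁶, (a⁷)²³ = e.
So |⟨a⁷⟩| = ord(a⁷) = 23. With |G| = 23, by Lagrange [G : ⟨a⁷⟩] = 23/23 = 1.

Answer: 1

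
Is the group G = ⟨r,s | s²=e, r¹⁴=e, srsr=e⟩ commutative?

r·s = rs but s·r = r¹³s, so r·s ≠ s·r and G is not abelian.

Answer: No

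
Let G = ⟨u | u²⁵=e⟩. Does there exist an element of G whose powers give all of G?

|G| = 25. The element u has order 25 (its powers give 25 distinct elements), so ⟨u⟩ = G and G is cyclic.

Answer: Yes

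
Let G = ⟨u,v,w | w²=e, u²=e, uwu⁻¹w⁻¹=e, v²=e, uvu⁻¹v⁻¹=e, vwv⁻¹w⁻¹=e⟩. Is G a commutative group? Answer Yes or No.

Each pair of generators commutes: u·v = uv = v·u; u·w = uw = w·u; v·w = vw = w·v. Since the generators pairwise commute, every element of G commutes with every other, so G is abelian.

Answer: Yes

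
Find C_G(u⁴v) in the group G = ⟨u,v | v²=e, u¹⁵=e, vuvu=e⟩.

⟨u⁴v⟩ ⊆ C_G(u⁴v) since powers of u⁴v commute with u⁴v; so |C_G(u⁴v)| ≥ |⟨u⁴v⟩| = 2.
By orbit–stabilizer, |C_G(u⁴v)| = |G| / |conj. class of u⁴v| = 30 / 15 = 2.
The 2 elements commuting with u⁴v are {e, u⁴v}.

Answer: {e, u⁴v}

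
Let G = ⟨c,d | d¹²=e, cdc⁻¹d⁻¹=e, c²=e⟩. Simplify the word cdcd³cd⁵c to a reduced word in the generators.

Multiply left to right, reducing at each step:
  c · d = cd
  (cd) · c = d
  d · d³ = d⁴
  (d⁴) · c = cd⁴
  (cd⁴) · d⁵ = cd⁹
  (cd⁹) · c = d⁹

Answer: d⁹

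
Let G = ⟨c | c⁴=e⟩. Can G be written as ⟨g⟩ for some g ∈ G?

|G| = 4. The element c has order 4 (its powers give 4 distinct elements), so ⟨c⟩ = G and G is cyclic.

Answer: Yes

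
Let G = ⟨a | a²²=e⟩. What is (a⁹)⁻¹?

The order of (a⁹) is 22 (smallest k with (a⁹)ᵏ = e), so (a⁹)⁻¹ = (a⁹)²¹ = a¹³.
Check: (a⁹) · (a¹³) → (a⁹) · a¹³ = e, giving e as required.

Answer: a¹³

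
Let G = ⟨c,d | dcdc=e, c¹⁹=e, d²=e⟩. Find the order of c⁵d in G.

Compute successive powers until reaching e:
  (c⁵d)¹ = c⁵d, (c⁵d)² = e.
The smallest positive k with (c⁵d)ᵏ = e is 2.

Answer: 2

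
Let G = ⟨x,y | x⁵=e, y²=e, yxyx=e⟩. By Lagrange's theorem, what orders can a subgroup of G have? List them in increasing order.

|G| = 10 = 2 · 5. By Lagrange's theorem the order of any subgroup divides 10; the divisors of 10 are 1, 2, 5, 10.

Answer: 1, 2, 5, 10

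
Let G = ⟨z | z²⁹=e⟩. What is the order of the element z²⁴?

Compute successive powers until reaching e:
  (z²⁴)¹ = z²⁴, (z²⁴)² = z¹⁹, (z²⁴)³ = z¹⁴, (z²⁴)⁴ = z⁹, (z²⁴)⁵ = z⁴, (z²⁴)⁶ = z²⁸, (z²⁴)⁷ = z²³, (z²⁴)⁸ = z¹⁸, (z²⁴)⁹ = z¹³, (z²⁴)¹⁰ = z⁸, (z²⁴)¹¹ = z³, (z²⁴)¹² = z²⁷, (z²⁴)¹³ = z²², (z²⁴)¹⁴ = z¹⁷, (z²⁴)¹⁵ = z¹², (z²⁴)¹⁶ = z⁷, (z²⁴)¹⁷ = z², (z²⁴)¹⁸ = z²⁶, (z²⁴)¹⁹ = z²¹, (z²⁴)²⁰ = z¹⁶, (z²⁴)²¹ = z¹¹, (z²⁴)²² = z⁶, (z²⁴)²³ = z, (z²⁴)²⁴ = z²⁵, (z²⁴)²⁵ = z²⁰, (z²⁴)²⁶ = z¹⁵, (z²⁴)²⁷ = z¹⁰, (z²⁴)²⁸ = z⁵, (z²⁴)²⁹ = e.
The smallest positive k with (z²⁴)ᵏ = e is 29.

Answer: 29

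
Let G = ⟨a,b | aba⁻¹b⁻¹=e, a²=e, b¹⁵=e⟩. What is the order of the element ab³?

Compute successive powers until reaching e:
  (ab³)¹ = ab³, (ab³)² = b⁶, (ab³)³ = ab⁹, (ab³)⁴ = b¹², (ab³)⁵ = a, (ab³)⁶ = b³, (ab³)⁷ = ab⁶, (ab³)⁸ = b⁹, (ab³)⁹ = ab¹², (ab³)¹⁰ = e.
The smallest positive k with (ab³)ᵏ = e is 10.

Answer: 10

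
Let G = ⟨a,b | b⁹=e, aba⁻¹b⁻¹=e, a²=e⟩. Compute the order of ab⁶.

Compute successive powers until reaching e:
  (ab⁶)¹ = ab⁶, (ab⁶)² = b³, (ab⁶)³ = a, (ab⁶)⁴ = b⁶, (ab⁶)⁵ = ab³, (ab⁶)⁶ = e.
The smallest positive k with (ab⁶)ᵏ = e is 6.

Answer: 6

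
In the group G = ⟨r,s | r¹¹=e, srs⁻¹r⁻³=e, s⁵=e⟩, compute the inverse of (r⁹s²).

The order of (r⁹s²) is 5 (smallest k with (r⁹s²)ᵏ = e), so (r⁹s²)⁻¹ = (r⁹s²)⁴ = r¹⁰s³.
Check: (r⁹s²) · (r¹⁰s³) → (r⁹s²) · r¹⁰ = s²;   (s²) · s³ = e, giving e as required.

Answer: r¹⁰s³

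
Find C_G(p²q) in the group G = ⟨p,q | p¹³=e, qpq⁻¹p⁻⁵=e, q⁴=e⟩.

⟨p²q⟩ ⊆ C_G(p²q) since powers of p²q commute with p²q; so |C_G(p²q)| ≥ |⟨p²q⟩| = 4.
By orbit–stabilizer, |C_G(p²q)| = |G| / |conj. class of p²q| = 52 / 13 = 4.
The 4 elements commuting with p²q are {e, p²q, p¹⁰q³, p¹²q²}.

Answer: {e, p²q, p¹⁰q³, p¹²q²}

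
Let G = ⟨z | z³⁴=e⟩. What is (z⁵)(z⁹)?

Compute (z⁵) · (z⁹) by multiplying left to right and reducing via the relations at each step:
  (z⁵) · z⁹ = z¹⁴

Answer: z¹⁴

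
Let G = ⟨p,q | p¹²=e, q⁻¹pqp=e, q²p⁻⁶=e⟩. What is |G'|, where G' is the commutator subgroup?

G' = [G, G] is generated by all commutators. The generator-pair commutators are: [p, q] = p².
The subgroup they normally generate is {e, p², p⁴, p⁶, p⁸, p¹⁰}, of order 6.
Check: |G/G'| = 24/6 = 4 is the order of the abelianisation.

Answer: 6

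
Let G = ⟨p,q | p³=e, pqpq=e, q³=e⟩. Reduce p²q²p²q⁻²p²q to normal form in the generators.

Multiply left to right, reducing at each step:
  (p²) · q² = p²q²
  (p²q²) · p² = q
  q · q⁻² = q²
  (q²) · p² = pq
  (pq) · q = pq²

Answer: pq²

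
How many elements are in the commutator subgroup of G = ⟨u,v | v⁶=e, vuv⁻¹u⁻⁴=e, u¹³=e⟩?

G' = [G, G] is generated by all commutators. The generator-pair commutators are: [u, v] = u¹⁰.
The subgroup they normally generate is {e, u, u², u³, u⁴, u⁵, u⁶, u⁷, u⁸, u⁹, u¹⁰, u¹¹, u¹²}, of order 13.
Check: |G/G'| = 78/13 = 6 is the order of the abelianisation.

Answer: 13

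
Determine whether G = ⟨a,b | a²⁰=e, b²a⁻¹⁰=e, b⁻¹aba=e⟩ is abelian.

a·b = ab but b·a = a⁹b⁻¹, so a·b ≠ b·a and G is not abelian.

Answer: No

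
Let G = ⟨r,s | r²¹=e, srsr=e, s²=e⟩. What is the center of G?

An element z ∈ Z(G) iff z commutes with every generator.
For example e is central: e·r = r = r·e; e·s = s = s·e.
Whereas r ∉ Z(G) since r·s = rs ≠ r²⁰s = s·r.
Checking each of the 42 elements this way gives Z(G) = {e}, of order 1.

Answer: {e}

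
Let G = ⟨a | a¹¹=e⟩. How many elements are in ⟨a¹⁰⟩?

|⟨a¹⁰⟩| equals the order of a¹⁰. Compute successive powers until reaching e:
  (a¹⁰)¹ = a¹⁰, (a¹⁰)² = a⁹, (a¹⁰)³ = a⁸, (a¹⁰)⁴ = a⁷, (a¹⁰)⁵ = a⁶, (a¹⁰)⁶ = a⁵, (a¹⁰)⁷ = a⁴, (a¹⁰)⁸ = a³, (a¹⁰)⁹ = a², (a¹⁰)¹⁰ = a, (a¹⁰)¹¹ = e.
The smallest positive k with (a¹⁰)ᵏ = e is 11, so |⟨a¹⁰⟩| = 11.

Answer: 11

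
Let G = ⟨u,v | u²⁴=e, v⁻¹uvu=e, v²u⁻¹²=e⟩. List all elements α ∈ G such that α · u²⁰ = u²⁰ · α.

⟨u²⁰⟩ ⊆ C_G(u²⁰) since powers of u²⁰ commute with u²⁰; so |C_G(u²⁰)| ≥ |⟨u²⁰⟩| = 6.
By orbit–stabilizer, |C_G(u²⁰)| = |G| / |conj. class of u²⁰| = 48 / 2 = 24.
The 24 elements commuting with u²⁰ are {e, u, u², u³, u⁴, u⁵, u⁶, u⁷, u⁸, u⁹, u¹⁰, u¹¹, u¹², u¹³, u¹⁴, u¹⁵, u¹⁶, u¹⁷, u¹⁸, u¹⁹, u²⁰, u²¹, u²², u²³}.

Answer: {e, u, u², u³, u⁴, u⁵, u⁶, u⁷, u⁸, u⁹, u¹⁰, u¹¹, u¹², u¹³, u¹⁴, u¹⁵, u¹⁶, u¹⁷, u¹⁸, u¹⁹, u²⁰, u²¹, u²², u²³}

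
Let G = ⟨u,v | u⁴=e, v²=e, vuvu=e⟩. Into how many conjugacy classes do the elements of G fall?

The conjugacy classes (representative and size) are:
  [e] (size 1), [u] (size 2), [u²] (size 1), [u²v] (size 2), [u³v] (size 2).
Class equation: 1 + 2 + 1 + 2 + 2 = 8 = |G|. So G has 5 conjugacy classes.

Answer: 5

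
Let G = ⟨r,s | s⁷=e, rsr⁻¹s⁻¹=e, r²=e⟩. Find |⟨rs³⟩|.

|⟨rs³⟩| equals the order of rs³. Compute successive powers until reaching e:
  (rs³)¹ = rs³, (rs³)² = s⁶, (rs³)³ = rs², (rs³)⁴ = s⁵, (rs³)⁵ = rs, (rs³)⁶ = s⁴, (rs³)⁷ = r, (rs³)⁸ = s³, (rs³)⁹ = rs⁶, (rs³)¹⁰ = s², (rs³)¹¹ = rs⁵, (rs³)¹² = s, (rs³)¹³ = rs⁴, (rs³)¹⁴ = e.
The smallest positive k with (rs³)ᵏ = e is 14, so |⟨rs³⟩| = 14.

Answer: 14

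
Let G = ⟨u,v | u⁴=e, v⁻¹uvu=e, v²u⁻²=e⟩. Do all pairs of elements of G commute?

u·v = uv but v·u = uv⁻¹, so u·v ≠ v·u and G is not abelian.

Answer: No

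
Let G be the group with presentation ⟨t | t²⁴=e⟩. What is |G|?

G is generated by a single element, so G is cyclic. The relator gives t²⁴ = e and no smaller power is forced to be e, so the 24 powers {e, t, t², t³, t⁴, t⁵, t⁶, t⁷, t⁸, t⁹, t²², t²³, t²¹, t²⁰, t¹², t¹³, t¹¹, t¹⁰, t¹⁴, t¹⁵, t¹⁶, t¹⁷, t¹⁸, t¹⁹} are distinct. Hence |G| = 24.

Answer: 24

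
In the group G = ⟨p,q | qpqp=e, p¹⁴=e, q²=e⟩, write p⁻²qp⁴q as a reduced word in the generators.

Multiply left to right, reducing at each step:
  (p¹²) · q = p¹²q
  (p¹²q) · p⁴ = p⁸q
  (p⁸q) · q = p⁸

Answer: p⁸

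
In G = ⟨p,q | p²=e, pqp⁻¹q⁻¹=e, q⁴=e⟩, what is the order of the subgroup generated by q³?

|⟨q³⟩| equals the order of q³. Compute successive powers until reaching e:
  (q³)¹ = q³, (q³)² = q², (q³)³ = q, (q³)⁴ = e.
The smallest positive k with (q³)ᵏ = e is 4, so |⟨q³⟩| = 4.

Answer: 4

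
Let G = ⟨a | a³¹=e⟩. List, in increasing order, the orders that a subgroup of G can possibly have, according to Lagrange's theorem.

|G| = 31 = 31. By Lagrange's theorem the order of any subgroup divides 31; the divisors of 31 are 1, 31.

Answer: 1, 31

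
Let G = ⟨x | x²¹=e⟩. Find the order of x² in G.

Compute successive powers until reaching e:
  (x²)¹ = x², (x²)² = x⁴, (x²)³ = x⁶, (x²)⁴ = x⁸, (x²)⁵ = x¹⁰, (x²)⁶ = x¹², (x²)⁷ = x¹⁴, (x²)⁸ = x¹⁶, (x²)⁹ = x¹⁸, (x²)¹⁰ = x²⁰, (x²)¹¹ = x, (x²)¹² = x³, (x²)¹³ = x⁵, (x²)¹⁴ = x⁷, (x²)¹⁵ = x⁹, (x²)¹⁶ = x¹¹, (x²)¹⁷ = x¹³, (x²)¹⁸ = x¹⁵, (x²)¹⁹ = x¹⁷, (x²)²⁰ = x¹⁹, (x²)²¹ = e.
The smallest positive k with (x²)ᵏ = e is 21.

Answer: 21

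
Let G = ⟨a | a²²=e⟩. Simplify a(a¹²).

Compute a · (a¹²) by multiplying left to right and reducing via the relations at each step:
  a · a¹² = a¹³

Answer: a¹³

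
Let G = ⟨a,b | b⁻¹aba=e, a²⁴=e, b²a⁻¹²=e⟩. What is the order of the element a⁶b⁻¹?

Compute successive powers until reaching e:
  (a⁶b⁻¹)¹ = a⁶b⁻¹, (a⁶b⁻¹)² = a¹², (a⁶b⁻¹)³ = a⁶b, (a⁶b⁻¹)⁴ = e.
The smallest positive k with (a⁶b⁻¹)ᵏ = e is 4.

Answer: 4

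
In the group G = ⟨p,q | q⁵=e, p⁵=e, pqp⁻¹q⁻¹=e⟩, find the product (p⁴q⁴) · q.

Compute (p⁴q⁴) · q by multiplying left to right and reducing via the relations at each step:
  (p⁴q⁴) · q = p⁴

Answer: p⁴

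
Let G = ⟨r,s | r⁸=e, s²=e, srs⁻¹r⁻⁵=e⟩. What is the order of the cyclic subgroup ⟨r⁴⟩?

|⟨r⁴⟩| equals the order of r⁴. Compute successive powers until reaching e:
  (r⁴)¹ = r⁴, (r⁴)² = e.
The smallest positive k with (r⁴)ᵏ = e is 2, so |⟨r⁴⟩| = 2.

Answer: 2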